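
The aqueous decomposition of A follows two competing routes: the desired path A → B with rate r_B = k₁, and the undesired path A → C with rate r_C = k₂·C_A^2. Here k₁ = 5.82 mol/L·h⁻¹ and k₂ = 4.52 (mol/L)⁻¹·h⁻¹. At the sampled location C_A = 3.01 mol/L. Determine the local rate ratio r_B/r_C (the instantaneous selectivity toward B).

S_{B/C} = r_B/r_C = (k₁)/(k₂·C_A^2) = (k₁/k₂)·C_A^-2.
= (5.82) / (4.52×3.010^2) = 5.820/40.95 = 0.142.

0.142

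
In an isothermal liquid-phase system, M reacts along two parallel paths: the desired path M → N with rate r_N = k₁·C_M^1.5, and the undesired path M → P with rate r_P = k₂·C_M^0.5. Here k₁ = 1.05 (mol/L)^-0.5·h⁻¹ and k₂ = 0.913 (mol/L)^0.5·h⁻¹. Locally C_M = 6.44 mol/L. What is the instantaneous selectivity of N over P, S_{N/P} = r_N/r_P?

7.41

S_{N/P} = r_N/r_P = (k₁·C_M^1.5)/(k₂·C_M^0.5) = (k₁/k₂)·C_M.
= (1.05×6.440^1.5) / (0.913×6.440^0.5) = 17.16/2.317 = 7.41.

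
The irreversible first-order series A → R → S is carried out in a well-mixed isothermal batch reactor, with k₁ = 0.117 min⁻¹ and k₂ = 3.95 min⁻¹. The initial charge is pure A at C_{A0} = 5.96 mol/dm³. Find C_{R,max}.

Evaluating C_R at t_opt = ln(k₂/k₁)/(k₂−k₁) gives C_{R,max}/C_{A0} = (k₁/k₂)^[k₂/(k₂−k₁)].
= (0.117/3.95)^(3.95/(3.95−0.117)) = (0.02962)^(1.031) = 0.02660.
C_{R,max} = 0.02660×5.96 = 0.159 mol/dm³.

0.159 mol/dm³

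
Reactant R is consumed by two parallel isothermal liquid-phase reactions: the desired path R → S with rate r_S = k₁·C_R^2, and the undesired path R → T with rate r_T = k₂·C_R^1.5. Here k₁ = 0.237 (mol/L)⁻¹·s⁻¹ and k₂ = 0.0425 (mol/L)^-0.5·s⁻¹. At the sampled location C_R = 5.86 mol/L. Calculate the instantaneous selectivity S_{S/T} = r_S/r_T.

S_{S/T} = r_S/r_T = (k₁·C_R^2)/(k₂·C_R^1.5) = (k₁/k₂)·C_R^0.5.
= (0.237×5.860^2) / (0.0425×5.860^1.5) = 8.138/0.6029 = 13.5.

13.5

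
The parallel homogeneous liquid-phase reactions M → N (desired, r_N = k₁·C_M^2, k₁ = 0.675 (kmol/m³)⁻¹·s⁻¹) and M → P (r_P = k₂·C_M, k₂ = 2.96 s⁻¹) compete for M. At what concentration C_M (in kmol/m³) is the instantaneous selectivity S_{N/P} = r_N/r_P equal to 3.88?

17.0 kmol/m³

S_{N/P} = (k₁/k₂)·C_M ⇒ C_M = S·k₂/k₁.
= 3.88×2.96/0.675 = 17.0 kmol/m³.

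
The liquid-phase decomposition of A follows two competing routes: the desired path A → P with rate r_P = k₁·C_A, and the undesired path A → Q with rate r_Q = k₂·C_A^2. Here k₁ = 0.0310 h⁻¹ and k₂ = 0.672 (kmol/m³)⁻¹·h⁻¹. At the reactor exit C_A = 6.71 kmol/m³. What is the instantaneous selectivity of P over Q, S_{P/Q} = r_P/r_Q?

0.00687

S_{P/Q} = r_P/r_Q = (k₁·C_A)/(k₂·C_A^2) = (k₁/k₂)·C_A⁻¹.
= (0.0310×6.710) / (0.672×6.710^2) = 0.2080/30.26 = 0.00687.
The undesired path is higher order in A, so low C_A (CSTR or dilute feed) favours P.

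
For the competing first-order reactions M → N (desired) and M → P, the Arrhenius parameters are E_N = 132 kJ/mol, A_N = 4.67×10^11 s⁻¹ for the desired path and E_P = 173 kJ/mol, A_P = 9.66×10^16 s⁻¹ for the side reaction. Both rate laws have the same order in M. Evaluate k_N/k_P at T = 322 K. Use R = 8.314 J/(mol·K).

21.7

k_N/k_P = (A_N/A_P)·exp[−(E_N−E_P)/(RT)] = (A_N/A_P)·exp[(E_P−E_N)/(RT)].
(E_P−E_N)/(RT) = (173−132)×10³/(8.314×322) = 41000/2677 = 15.32.
k_N/k_P = (4.67×10^11/9.66×10^16)·exp(15.32) = 4.834×10^-6 × 4.480×10^6 = 21.7.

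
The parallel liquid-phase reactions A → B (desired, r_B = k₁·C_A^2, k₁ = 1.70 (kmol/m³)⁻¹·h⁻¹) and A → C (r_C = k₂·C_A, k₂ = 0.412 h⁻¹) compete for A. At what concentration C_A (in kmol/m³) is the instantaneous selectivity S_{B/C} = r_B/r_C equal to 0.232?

S_{B/C} = (k₁/k₂)·C_A ⇒ C_A = S·k₂/k₁.
= 0.232×0.412/1.70 = 0.0562 kmol/m³.

0.0562 kmol/m³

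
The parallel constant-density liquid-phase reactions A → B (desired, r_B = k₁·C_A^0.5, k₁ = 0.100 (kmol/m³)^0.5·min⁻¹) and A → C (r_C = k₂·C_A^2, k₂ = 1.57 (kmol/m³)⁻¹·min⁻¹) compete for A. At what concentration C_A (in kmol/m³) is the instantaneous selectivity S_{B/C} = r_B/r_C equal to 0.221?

S_{B/C} = (k₁/k₂)·C_A^-1.5 ⇒ C_A = (S·k₂/k₁)^(1/(-1.5)).
= (0.221×1.57/0.100)^(-0.6667) = (3.470)^(-0.6667) = 0.436 kmol/m³.

0.436 kmol/m³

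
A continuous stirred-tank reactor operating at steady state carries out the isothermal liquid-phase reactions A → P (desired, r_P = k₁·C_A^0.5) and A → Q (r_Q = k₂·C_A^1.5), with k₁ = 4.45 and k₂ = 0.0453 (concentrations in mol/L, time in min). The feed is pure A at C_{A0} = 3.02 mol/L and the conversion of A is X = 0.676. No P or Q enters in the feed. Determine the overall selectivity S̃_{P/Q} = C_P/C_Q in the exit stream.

100

Exit C_A = C_{A0}(1−X) = 3.02×0.324 = 0.9785 mol/L.
Rates in a CSTR are evaluated at the outlet concentration: r_P = 4.45×0.9785^0.5 = 4.402, r_Q = 0.0453×0.9785^1.5 = 0.04385.
Overall selectivity = C_P/C_Q = r_Pτ/(r_Qτ) = r_P/r_Q = 100.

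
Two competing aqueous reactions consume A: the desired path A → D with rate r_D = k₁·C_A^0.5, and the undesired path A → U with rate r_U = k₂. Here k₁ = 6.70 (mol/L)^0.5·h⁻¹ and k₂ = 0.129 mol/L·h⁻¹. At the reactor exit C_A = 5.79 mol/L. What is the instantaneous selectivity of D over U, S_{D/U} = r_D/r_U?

125

S_{D/U} = r_D/r_U = (k₁·C_A^0.5)/(k₂) = (k₁/k₂)·C_A^0.5.
= (6.70×5.790^0.5) / (0.129) = 16.12/0.1290 = 125.
Since the desired path is higher order in A, keeping C_A high (PFR or concentrated feed) favours D.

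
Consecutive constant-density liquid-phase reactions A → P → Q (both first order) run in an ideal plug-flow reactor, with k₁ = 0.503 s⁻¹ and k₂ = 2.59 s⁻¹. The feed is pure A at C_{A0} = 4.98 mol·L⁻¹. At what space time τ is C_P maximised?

Setting dC_P/dτ = 0 gives τ_opt = ln(k₂/k₁)/(k₂−k₁).
= ln(2.59/0.503)/(2.59−0.503) = ln(5.149)/2.087 = 1.639/2.087 = 0.785 s.

0.785 s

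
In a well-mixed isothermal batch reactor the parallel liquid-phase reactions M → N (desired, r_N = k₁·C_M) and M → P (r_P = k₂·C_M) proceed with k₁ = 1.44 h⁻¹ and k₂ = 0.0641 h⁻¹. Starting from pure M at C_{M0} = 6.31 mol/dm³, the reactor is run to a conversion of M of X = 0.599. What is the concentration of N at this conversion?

3.62 mol/dm³

C_M = C_{M0}(1−X) = 2.530 mol/dm³.
Both paths are first order in M, so the instantaneous fraction to N is constant: dC_N/d(−C_M) = k₁/(k₁+k₂) = 0.9574.
C_N = 0.9574·(C_{M0}−C_M) = 0.9574×3.780 = 3.62 mol/dm³.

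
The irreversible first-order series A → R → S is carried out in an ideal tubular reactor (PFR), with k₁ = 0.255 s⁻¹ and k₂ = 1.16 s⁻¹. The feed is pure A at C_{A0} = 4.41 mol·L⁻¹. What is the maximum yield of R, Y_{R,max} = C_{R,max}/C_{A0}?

0.143

For a first-order series the maximum intermediate yield is C_{R,max}/C_{A0} = (k₁/k₂)^[k₂/(k₂−k₁)].
= (0.255/1.16)^(1.16/(1.16−0.255)) = (0.2198)^(1.282) = 0.1435.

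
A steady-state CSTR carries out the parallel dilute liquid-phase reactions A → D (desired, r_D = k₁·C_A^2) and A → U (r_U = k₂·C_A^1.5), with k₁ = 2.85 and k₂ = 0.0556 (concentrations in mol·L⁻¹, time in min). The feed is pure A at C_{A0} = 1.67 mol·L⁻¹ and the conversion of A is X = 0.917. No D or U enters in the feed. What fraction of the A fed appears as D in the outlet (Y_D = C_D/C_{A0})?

0.871

Exit C_A = C_{A0}(1−X) = 1.67×0.0830 = 0.1386 mol·L⁻¹.
A CSTR operates uniformly at the exit composition, giving r_D = 0.05476 and r_U = 0.002869 (each k·C_A^n at C_A = 0.1386).
Fraction of consumed A going to D: r_D/(r_D+r_U) = 0.9502.
C_D = 0.9502·C_{A0}·X = 0.9502×1.67×0.917 = 1.46 mol·L⁻¹; Y_D = C_D/C_{A0} = 0.871.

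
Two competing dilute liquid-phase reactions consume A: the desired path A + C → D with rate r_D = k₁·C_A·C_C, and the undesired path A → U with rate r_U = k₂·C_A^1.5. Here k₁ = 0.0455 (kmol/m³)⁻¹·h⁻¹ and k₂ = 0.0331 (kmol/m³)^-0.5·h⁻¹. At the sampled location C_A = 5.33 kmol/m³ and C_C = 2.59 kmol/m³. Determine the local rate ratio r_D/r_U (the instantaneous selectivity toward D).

S_{D/U} = r_D/r_U = (k₁·C_A·C_C)/(k₂·C_A^1.5) = (k₁/k₂)·C_A^-0.5·C_C.
= (0.0455×5.330×2.590) / (0.0331×5.330^1.5) = 0.6281/0.4073 = 1.54.

1.54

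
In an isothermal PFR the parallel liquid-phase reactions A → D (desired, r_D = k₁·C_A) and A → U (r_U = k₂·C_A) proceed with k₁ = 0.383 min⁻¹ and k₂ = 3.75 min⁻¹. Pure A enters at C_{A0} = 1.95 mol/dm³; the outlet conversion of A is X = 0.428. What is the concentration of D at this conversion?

C_A = C_{A0}(1−X) = 1.115 mol/dm³.
Both paths are first order in A, so the instantaneous fraction to D is constant: dC_D/d(−C_A) = k₁/(k₁+k₂) = 0.09267.
C_D = 0.09267·(C_{A0}−C_A) = 0.09267×0.8346 = 0.0773 mol/dm³.

0.0773 mol/dm³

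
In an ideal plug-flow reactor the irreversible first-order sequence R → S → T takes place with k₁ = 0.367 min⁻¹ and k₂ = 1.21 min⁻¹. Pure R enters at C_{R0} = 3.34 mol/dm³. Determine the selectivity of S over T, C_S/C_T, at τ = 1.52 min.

Solving the coupled first-order balances gives C_S(τ) = [k₁/(k₂−k₁)]·C_{R0}·(e^(−k₁τ) − e^(−k₂τ)).
e^(−k₁τ) = e^(−0.367×1.52) = e^(−0.5578) = 0.5724; e^(−k₂τ) = e^(−1.839) = 0.1589.
C_S = 0.367×3.34/(1.21−0.367) × (0.5724−0.1589) = 1.454×0.4135 = 0.6013 mol/dm³.
C_R = C_{R0}e^(−k₁τ) = 1.912 mol/dm³, so C_T = C_{R0}−C_R−C_S = 0.8268 mol/dm³; C_S/C_T = 0.727.

0.727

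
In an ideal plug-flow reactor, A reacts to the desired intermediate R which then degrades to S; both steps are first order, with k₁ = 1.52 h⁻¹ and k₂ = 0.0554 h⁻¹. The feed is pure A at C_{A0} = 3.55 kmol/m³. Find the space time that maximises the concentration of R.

For first-order series the maximum of C_R occurs at τ_opt = ln(k₂/k₁)/(k₂−k₁).
= ln(0.0554/1.52)/(0.0554−1.52) = ln(0.03645)/-1.465 = -3.312/-1.465 = 2.26 h.

2.26 h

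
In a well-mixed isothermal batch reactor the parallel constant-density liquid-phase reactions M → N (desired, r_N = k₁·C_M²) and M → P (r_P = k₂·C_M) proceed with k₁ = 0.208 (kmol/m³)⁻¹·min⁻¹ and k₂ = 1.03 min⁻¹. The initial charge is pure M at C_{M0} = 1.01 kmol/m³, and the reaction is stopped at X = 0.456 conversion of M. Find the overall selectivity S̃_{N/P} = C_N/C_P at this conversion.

0.157

C_M = C_{M0}(1−X) = 0.5494 kmol/m³.
Along a PFR/batch, dC_P/dC_M = −r_P/(r_N+r_P) = −k₂/(k₂+k₁·C_M).
Integrating from C_{M0} to C_M: C_P = (1.03/0.208)·ln[(1.03+0.208·1.01)/(1.03+0.208·0.549)] = 4.952·ln(1.240/1.144) = 0.3981 kmol/m³.
Then C_N = (C_{M0}−C_M) − C_P = 0.4606 − 0.3981 = 0.06244 kmol/m³.
S̃_{N/P} = C_N/C_P = 0.06244/0.3981 = 0.157.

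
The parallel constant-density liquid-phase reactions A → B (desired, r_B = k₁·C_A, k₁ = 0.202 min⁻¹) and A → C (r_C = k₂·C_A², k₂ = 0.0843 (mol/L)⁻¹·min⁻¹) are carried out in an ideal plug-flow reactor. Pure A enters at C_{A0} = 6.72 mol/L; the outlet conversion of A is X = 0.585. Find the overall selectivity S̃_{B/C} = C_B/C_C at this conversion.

0.524

C_A = C_{A0}(1−X) = 2.789 mol/L.
Along a PFR/batch, dC_B/dC_A = −r_B/(r_B+r_C) = −k₁/(k₁+k₂·C_A).
Integrating from C_{A0} to C_A: C_B = (0.202/0.0843)·ln[(0.202+0.0843·6.72)/(0.202+0.0843·2.79)] = 2.396·ln(0.7685/0.4371) = 1.352 mol/L.
C_C = (C_{A0}−C_A)−C_B = 2.579 mol/L; S̃_{B/C} = 1.352/2.579 = 0.524.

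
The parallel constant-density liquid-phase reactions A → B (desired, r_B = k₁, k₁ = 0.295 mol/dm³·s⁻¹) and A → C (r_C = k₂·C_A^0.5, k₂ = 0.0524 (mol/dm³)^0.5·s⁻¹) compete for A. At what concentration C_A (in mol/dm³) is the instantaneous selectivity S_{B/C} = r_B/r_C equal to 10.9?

S_{B/C} = (k₁/k₂)·C_A^-0.5 ⇒ C_A = (S·k₂/k₁)^(-2).
= (10.9×0.0524/0.295)^(-2) = (1.936)^(-2) = 0.267 mol/dm³.

0.267 mol/dm³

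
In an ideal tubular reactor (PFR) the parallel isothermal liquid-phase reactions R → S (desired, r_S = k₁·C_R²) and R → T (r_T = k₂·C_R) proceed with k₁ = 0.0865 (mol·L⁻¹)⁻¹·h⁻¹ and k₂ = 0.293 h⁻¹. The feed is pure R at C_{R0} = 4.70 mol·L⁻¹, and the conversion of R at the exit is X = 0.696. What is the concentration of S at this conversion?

C_R = C_{R0}(1−X) = 1.429 mol·L⁻¹.
Along a PFR/batch, dC_T/dC_R = −r_T/(r_S+r_T) = −k₂/(k₂+k₁·C_R).
Integrating from C_{R0} to C_R: C_T = (0.293/0.0865)·ln[(0.293+0.0865·4.70)/(0.293+0.0865·1.43)] = 3.387·ln(0.6995/0.4166) = 1.756 mol·L⁻¹.
Then C_S = (C_{R0}−C_R) − C_T = 3.271 − 1.756 = 1.515 mol·L⁻¹.

1.52 mol·L⁻¹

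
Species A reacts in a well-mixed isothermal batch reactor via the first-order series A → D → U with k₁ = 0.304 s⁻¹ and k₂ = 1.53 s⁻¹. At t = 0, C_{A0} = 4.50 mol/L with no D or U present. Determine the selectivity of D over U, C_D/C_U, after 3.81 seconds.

0.127

Solving the coupled first-order balances gives C_D(t) = [k₁/(k₂−k₁)]·C_{A0}·(e^(−k₁t) − e^(−k₂t)).
e^(−k₁t) = e^(−0.304×3.81) = e^(−1.158) = 0.3140; e^(−k₂t) = e^(−5.829) = 0.002940.
C_D = 0.304×4.50/(1.53−0.304) × (0.3140−0.002940) = 1.116×0.3111 = 0.3471 mol/L.
C_A = C_{A0}e^(−k₁t) = 1.413 mol/L, so C_U = C_{A0}−C_A−C_D = 2.740 mol/L; C_D/C_U = 0.127.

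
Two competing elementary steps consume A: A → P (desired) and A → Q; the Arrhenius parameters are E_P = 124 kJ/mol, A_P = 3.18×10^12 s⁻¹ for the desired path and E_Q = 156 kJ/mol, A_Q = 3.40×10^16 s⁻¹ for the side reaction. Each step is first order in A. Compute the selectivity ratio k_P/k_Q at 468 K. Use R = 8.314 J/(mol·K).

0.349

Since both paths have the same order in A, the concentration cancels and S_{P/Q} = k_P/k_Q = (A_P/A_Q)·exp[(E_Q−E_P)/(RT)].
(E_Q−E_P)/(RT) = (156−124)×10³/(8.314×468) = 32000/3891 = 8.224.
k_P/k_Q = (3.18×10^12/3.40×10^16)·exp(8.224) = 9.353×10^-5 × 3730 = 0.349.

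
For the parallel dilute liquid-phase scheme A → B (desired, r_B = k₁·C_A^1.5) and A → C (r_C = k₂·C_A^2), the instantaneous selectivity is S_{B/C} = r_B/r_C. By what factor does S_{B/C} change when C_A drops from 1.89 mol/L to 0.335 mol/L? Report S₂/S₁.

S_{B/C} = (k₁/k₂)·C_A^-0.5, so S₂/S₁ = (C_{A,2}/C_{A,1})^-0.5.
= (0.335/1.89)^(-0.5) = (0.1772)^(-0.5) = 2.38.
Selectivity toward B rises as C_A falls — low-concentration operation is favoured.

2.38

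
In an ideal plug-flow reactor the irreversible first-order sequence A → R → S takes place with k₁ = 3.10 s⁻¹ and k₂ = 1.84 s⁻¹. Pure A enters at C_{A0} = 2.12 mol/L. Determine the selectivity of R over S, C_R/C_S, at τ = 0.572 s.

1.13

For first-order series with pure A initially, C_R(τ) = k₁C_{A0}/(k₂−k₁)·(e^(−k₁τ) − e^(−k₂τ)).
e^(−k₁τ) = e^(−3.10×0.572) = e^(−1.773) = 0.1698; e^(−k₂τ) = e^(−1.052) = 0.3491.
C_R = 3.10×2.12/(1.84−3.10) × (0.1698−0.3491) = (-5.216)×(-0.1793) = 0.9351 mol/L.
C_A = C_{A0}e^(−k₁τ) = 0.3600 mol/L, so C_S = C_{A0}−C_A−C_R = 0.8249 mol/L; C_R/C_S = 1.13.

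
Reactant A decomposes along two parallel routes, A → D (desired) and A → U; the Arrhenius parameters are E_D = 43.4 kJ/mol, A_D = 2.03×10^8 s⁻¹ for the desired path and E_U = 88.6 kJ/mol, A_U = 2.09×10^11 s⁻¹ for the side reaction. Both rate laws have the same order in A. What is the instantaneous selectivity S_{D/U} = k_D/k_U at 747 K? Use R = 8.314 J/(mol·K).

Since both paths have the same order in A, the concentration cancels and S_{D/U} = k_D/k_U = (A_D/A_U)·exp[(E_U−E_D)/(RT)].
(E_U−E_D)/(RT) = (88.6−43.4)×10³/(8.314×747) = 45200/6211 = 7.278.
k_D/k_U = (2.03×10^8/2.09×10^11)·exp(7.278) = 9.713×10^-4 × 1448 = 1.41.
Since E_D < E_U, lowering the temperature improves selectivity toward D.

1.41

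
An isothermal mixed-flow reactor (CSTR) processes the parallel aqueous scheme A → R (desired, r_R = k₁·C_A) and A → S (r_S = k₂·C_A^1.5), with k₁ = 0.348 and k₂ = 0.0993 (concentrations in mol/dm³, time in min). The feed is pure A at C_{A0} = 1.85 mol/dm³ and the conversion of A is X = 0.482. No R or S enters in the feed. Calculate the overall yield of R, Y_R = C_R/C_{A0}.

Exit C_A = C_{A0}(1−X) = 1.85×0.518 = 0.9583 mol/dm³.
A CSTR operates uniformly at the exit composition, giving r_R = 0.3335 and r_S = 0.09315 (each k·C_A^n at C_A = 0.9583).
Fraction of consumed A going to R: r_R/(r_R+r_S) = 0.7817.
C_R = 0.7817·C_{A0}·X = 0.7817×1.85×0.482 = 0.697 mol/dm³; Y_R = C_R/C_{A0} = 0.377.

0.377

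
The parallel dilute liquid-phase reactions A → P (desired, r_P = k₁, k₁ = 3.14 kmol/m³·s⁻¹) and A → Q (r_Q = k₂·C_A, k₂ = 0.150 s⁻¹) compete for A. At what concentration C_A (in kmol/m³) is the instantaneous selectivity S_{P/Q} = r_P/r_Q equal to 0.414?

50.6 kmol/m³

S_{P/Q} = (k₁/k₂)·C_A⁻¹ ⇒ C_A = (S·k₂/k₁)^(-1).
= (0.414×0.150/3.14)^(-1) = (0.01978)^(-1) = 50.6 kmol/m³.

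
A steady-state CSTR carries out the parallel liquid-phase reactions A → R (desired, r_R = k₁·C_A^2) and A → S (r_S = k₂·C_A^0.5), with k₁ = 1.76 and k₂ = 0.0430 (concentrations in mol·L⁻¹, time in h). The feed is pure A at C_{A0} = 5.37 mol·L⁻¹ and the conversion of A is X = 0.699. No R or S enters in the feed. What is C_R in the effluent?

Exit C_A = C_{A0}(1−X) = 5.37×0.301 = 1.616 mol·L⁻¹.
In a CSTR the entire volume is at exit conditions, so r_R = 1.76×1.616^2 = 4.598 and r_S = 0.0430×1.616^0.5 = 0.05467.
Fraction of consumed A going to R: r_R/(r_R+r_S) = 0.9883.
C_R = 0.9883·C_{A0}·X = 0.9883×5.37×0.699 = 3.71 mol·L⁻¹.

3.71 mol·L⁻¹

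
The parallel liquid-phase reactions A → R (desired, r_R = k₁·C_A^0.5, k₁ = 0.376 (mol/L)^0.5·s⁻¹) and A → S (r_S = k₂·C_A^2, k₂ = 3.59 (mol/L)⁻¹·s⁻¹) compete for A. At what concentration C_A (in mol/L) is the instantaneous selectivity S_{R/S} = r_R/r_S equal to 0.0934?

S_{R/S} = (k₁/k₂)·C_A^-1.5 ⇒ C_A = (S·k₂/k₁)^(1/(-1.5)).
= (0.0934×3.59/0.376)^(-0.6667) = (0.8918)^(-0.6667) = 1.08 mol/L.

1.08 mol/L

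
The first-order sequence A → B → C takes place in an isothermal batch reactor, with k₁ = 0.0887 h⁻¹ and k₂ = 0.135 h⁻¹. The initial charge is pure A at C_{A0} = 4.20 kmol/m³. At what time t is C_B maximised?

The intermediate peaks when r₁ = r₂, i.e. k₁e^(−k₁t) = k₂e^(−k₂t), giving t_opt = ln(k₂/k₁)/(k₂−k₁).
= ln(0.135/0.0887)/(0.135−0.0887) = ln(1.522)/0.04630 = 0.4200/0.04630 = 9.07 h.

9.07 h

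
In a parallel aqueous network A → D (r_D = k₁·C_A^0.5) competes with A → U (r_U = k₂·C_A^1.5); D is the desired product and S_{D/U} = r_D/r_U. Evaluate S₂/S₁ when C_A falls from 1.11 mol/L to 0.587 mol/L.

S_{D/U} = (k₁/k₂)·C_A⁻¹, so S₂/S₁ = (C_{A,2}/C_{A,1})⁻¹.
= 1.11/0.587 = 1.89.

1.89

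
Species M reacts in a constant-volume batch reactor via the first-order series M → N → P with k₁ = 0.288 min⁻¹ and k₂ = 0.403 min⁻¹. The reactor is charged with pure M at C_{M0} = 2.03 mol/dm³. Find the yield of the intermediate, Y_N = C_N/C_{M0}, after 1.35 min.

0.244

Solving the coupled first-order balances gives C_N(t) = [k₁/(k₂−k₁)]·C_{M0}·(e^(−k₁t) − e^(−k₂t)).
e^(−k₁t) = e^(−0.288×1.35) = e^(−0.3888) = 0.6779; e^(−k₂t) = e^(−0.5441) = 0.5804.
C_N = 0.288×2.03/(0.403−0.288) × (0.6779−0.5804) = 5.084×0.09748 = 0.4956 mol/dm³.
Y_N = C_N/C_{M0} = 0.4956/2.03 = 0.244.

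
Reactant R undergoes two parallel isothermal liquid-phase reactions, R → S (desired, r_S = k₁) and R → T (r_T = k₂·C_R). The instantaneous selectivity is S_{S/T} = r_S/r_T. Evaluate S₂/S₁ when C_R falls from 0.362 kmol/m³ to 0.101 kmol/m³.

S_{S/T} = (k₁/k₂)·C_R⁻¹, so S₂/S₁ = (C_{R,2}/C_{R,1})⁻¹.
= 0.362/0.101 = 3.58.
Selectivity toward S rises as C_R falls — low-concentration operation is favoured.

3.58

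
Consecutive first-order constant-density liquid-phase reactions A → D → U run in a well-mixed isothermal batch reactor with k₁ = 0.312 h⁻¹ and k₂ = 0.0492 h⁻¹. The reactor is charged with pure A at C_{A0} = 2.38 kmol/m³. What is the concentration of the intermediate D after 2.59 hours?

1.23 kmol/m³

The intermediate concentration in a first-order A→B→C sequence is C_D = k₁C_{A0}(e^(−k₁t) − e^(−k₂t))/(k₂−k₁).
e^(−k₁t) = e^(−0.312×2.59) = e^(−0.8081) = 0.4457; e^(−k₂t) = e^(−0.1274) = 0.8804.
C_D = 0.312×2.38/(0.0492−0.312) × (0.4457−0.8804) = (-2.826)×(-0.4346) = 1.228 kmol/m³.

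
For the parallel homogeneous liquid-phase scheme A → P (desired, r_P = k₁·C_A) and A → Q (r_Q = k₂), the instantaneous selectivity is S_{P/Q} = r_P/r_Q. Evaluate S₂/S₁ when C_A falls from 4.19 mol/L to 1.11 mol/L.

S_{P/Q} = (k₁/k₂)·C_A, so S₂/S₁ = (C_{A,2}/C_{A,1}).
= 1.11/4.19 = 0.265.
Selectivity toward P falls as C_A falls — high-concentration operation is favoured.

0.265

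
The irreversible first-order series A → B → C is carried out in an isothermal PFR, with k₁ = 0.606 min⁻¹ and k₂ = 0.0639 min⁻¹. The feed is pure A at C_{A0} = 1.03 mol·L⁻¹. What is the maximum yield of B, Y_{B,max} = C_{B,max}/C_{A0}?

0.767

For a first-order series the maximum intermediate yield is C_{B,max}/C_{A0} = (k₁/k₂)^[k₂/(k₂−k₁)].
= (0.606/0.0639)^(0.0639/(0.0639−0.606)) = (9.484)^(-0.1179) = 0.7671.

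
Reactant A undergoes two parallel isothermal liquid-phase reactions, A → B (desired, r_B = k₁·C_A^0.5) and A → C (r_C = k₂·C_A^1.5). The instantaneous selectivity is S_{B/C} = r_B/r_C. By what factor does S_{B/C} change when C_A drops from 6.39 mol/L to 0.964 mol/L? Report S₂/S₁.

S_{B/C} = (k₁/k₂)·C_A⁻¹, so S₂/S₁ = (C_{A,2}/C_{A,1})⁻¹.
= 6.39/0.964 = 6.63.
Selectivity toward B rises as C_A falls — low-concentration operation is favoured.

6.63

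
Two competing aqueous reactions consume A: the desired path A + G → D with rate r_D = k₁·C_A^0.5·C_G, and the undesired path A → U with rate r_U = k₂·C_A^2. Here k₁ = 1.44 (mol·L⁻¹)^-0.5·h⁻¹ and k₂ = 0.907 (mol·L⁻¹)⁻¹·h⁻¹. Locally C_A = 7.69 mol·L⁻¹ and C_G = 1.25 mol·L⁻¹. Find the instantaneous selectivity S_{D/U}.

0.0931

S_{D/U} = r_D/r_U = (k₁·C_A^0.5·C_G)/(k₂·C_A^2) = (k₁/k₂)·C_A^-1.5·C_G.
= (1.44×7.690^0.5×1.250) / (0.907×7.690^2) = 4.992/53.64 = 0.0931.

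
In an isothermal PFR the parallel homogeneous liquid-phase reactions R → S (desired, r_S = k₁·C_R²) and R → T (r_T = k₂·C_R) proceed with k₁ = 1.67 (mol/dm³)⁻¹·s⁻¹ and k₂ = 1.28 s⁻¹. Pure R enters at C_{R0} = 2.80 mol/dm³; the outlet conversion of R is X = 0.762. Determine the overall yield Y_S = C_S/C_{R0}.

C_R = C_{R0}(1−X) = 0.6664 mol/dm³.
Along a PFR/batch, dC_T/dC_R = −r_T/(r_S+r_T) = −k₂/(k₂+k₁·C_R).
Integrating from C_{R0} to C_R: C_T = (1.28/1.67)·ln[(1.28+1.67·2.80)/(1.28+1.67·0.666)] = 0.7665·ln(5.956/2.393) = 0.6989 mol/dm³.
Then C_S = (C_{R0}−C_R) − C_T = 2.134 − 0.6989 = 1.435 mol/dm³.
Y_S = C_S/C_{R0} = 1.435/2.80 = 0.512.

0.512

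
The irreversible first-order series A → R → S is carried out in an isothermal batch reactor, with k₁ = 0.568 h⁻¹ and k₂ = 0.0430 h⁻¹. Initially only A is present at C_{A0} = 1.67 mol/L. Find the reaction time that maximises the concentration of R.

4.92 h

Setting dC_R/dt = 0 gives t_opt = ln(k₂/k₁)/(k₂−k₁).
= ln(0.0430/0.568)/(0.0430−0.568) = ln(0.07570)/-0.5250 = -2.581/-0.5250 = 4.92 h.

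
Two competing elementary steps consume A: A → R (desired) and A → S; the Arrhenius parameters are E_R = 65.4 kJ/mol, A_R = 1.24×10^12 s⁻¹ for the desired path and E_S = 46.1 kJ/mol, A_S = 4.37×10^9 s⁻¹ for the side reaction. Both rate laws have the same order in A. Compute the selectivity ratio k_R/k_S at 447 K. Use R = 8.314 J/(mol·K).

1.58

k_R/k_S = (A_R/A_S)·exp[−(E_R−E_S)/(RT)] = (A_R/A_S)·exp[(E_S−E_R)/(RT)].
(E_S−E_R)/(RT) = (46.1−65.4)×10³/(8.314×447) = -19300/3716 = -5.193.
k_R/k_S = (1.24×10^12/4.37×10^9)·exp(-5.193) = 283.8 × 0.005554 = 1.58.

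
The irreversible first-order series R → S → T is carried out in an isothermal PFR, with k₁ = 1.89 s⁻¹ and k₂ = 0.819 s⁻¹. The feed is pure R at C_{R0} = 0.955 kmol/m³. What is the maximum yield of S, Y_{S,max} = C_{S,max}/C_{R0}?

At the optimum, C_{S,max}/C_{R0} = (k₁/k₂)^[k₂/(k₂−k₁)].
= (1.89/0.819)^(0.819/(0.819−1.89)) = (2.308)^(-0.7647) = 0.5276.

0.528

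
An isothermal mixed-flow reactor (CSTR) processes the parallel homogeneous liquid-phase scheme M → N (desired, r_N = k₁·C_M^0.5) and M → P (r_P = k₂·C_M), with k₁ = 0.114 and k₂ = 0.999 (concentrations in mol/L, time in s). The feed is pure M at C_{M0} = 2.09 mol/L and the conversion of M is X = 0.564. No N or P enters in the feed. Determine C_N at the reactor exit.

Exit C_M = C_{M0}(1−X) = 2.09×0.436 = 0.9112 mol/L.
Rates in a CSTR are evaluated at the outlet concentration: r_N = 0.114×0.9112^0.5 = 0.1088, r_P = 0.999×0.9112 = 0.9103.
Fraction of consumed M going to N: r_N/(r_N+r_P) = 0.1068.
C_N = 0.1068·C_{M0}·X = 0.1068×2.09×0.564 = 0.126 mol/L.

0.126 mol/L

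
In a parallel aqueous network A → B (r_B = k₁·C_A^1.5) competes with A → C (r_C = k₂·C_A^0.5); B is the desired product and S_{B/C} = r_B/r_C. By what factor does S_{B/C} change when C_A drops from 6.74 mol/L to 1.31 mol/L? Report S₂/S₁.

0.194

S_{B/C} = (k₁/k₂)·C_A, so S₂/S₁ = (C_{A,2}/C_{A,1}).
= 1.31/6.74 = 0.194.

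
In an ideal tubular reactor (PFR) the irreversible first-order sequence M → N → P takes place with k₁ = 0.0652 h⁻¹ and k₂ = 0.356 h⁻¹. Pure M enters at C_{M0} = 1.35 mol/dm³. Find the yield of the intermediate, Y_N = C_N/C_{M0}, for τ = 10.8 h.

0.106

Solving the coupled first-order balances gives C_N(τ) = [k₁/(k₂−k₁)]·C_{M0}·(e^(−k₁τ) − e^(−k₂τ)).
e^(−k₁τ) = e^(−0.0652×10.8) = e^(−0.7042) = 0.4945; e^(−k₂τ) = e^(−3.845) = 0.02139.
C_N = 0.0652×1.35/(0.356−0.0652) × (0.4945−0.02139) = 0.3027×0.4731 = 0.1432 mol/dm³.
Y_N = C_N/C_{M0} = 0.1432/1.35 = 0.106.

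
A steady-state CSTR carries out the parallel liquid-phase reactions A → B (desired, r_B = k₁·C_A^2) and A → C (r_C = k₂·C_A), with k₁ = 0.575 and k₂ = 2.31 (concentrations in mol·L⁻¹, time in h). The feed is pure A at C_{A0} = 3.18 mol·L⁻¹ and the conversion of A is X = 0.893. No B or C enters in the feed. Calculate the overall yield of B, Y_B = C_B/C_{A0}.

Exit C_A = C_{A0}(1−X) = 3.18×0.107 = 0.3403 mol·L⁻¹.
In a CSTR the entire volume is at exit conditions, so r_B = 0.575×0.3403^2 = 0.06657 and r_C = 2.31×0.3403 = 0.7860.
Fraction of consumed A going to B: r_B/(r_B+r_C) = 0.07808.
C_B = 0.07808·C_{A0}·X = 0.07808×3.18×0.893 = 0.222 mol·L⁻¹; Y_B = C_B/C_{A0} = 0.0697.

0.0697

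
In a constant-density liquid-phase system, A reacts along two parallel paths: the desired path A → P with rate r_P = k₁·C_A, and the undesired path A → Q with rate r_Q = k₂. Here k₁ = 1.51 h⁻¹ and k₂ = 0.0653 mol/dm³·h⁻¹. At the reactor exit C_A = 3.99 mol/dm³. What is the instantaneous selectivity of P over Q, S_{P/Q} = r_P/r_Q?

92.3

S_{P/Q} = r_P/r_Q = (k₁·C_A)/(k₂) = (k₁/k₂)·C_A.
= (1.51×3.990) / (0.0653) = 6.025/0.06530 = 92.3.
Since the desired path is higher order in A, keeping C_A high (PFR or concentrated feed) favours P.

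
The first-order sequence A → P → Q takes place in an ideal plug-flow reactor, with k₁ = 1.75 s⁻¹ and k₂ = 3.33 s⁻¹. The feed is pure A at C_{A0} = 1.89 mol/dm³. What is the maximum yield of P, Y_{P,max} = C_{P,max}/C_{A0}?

Evaluating C_P at τ_opt = ln(k₂/k₁)/(k₂−k₁) gives C_{P,max}/C_{A0} = (k₁/k₂)^[k₂/(k₂−k₁)].
= (1.75/3.33)^(3.33/(3.33−1.75)) = (0.5255)^(2.108) = 0.2577.

0.258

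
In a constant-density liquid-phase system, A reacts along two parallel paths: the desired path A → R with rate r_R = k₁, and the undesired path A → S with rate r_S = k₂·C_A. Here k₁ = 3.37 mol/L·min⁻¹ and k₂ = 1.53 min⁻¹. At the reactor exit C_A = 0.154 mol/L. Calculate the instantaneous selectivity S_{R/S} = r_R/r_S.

14.3

S_{R/S} = r_R/r_S = (k₁)/(k₂·C_A) = (k₁/k₂)·C_A⁻¹.
= (3.37) / (1.53×0.1540) = 3.370/0.2356 = 14.3.
The undesired path is higher order in A, so low C_A (CSTR or dilute feed) favours R.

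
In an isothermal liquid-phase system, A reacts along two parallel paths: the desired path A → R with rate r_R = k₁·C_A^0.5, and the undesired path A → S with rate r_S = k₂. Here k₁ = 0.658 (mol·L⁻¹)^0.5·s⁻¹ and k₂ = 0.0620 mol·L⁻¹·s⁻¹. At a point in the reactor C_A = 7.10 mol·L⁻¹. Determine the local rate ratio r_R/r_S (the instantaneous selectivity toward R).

28.3

S_{R/S} = r_R/r_S = (k₁·C_A^0.5)/(k₂) = (k₁/k₂)·C_A^0.5.
= (0.658×7.100^0.5) / (0.0620) = 1.753/0.06200 = 28.3.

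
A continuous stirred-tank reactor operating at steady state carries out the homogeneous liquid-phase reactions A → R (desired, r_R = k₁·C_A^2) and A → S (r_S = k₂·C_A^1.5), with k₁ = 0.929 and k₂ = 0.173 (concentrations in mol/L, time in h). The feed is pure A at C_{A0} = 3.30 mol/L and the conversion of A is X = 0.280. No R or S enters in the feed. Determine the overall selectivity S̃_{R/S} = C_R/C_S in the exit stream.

Exit C_A = C_{A0}(1−X) = 3.30×0.720 = 2.376 mol/L.
In a CSTR the entire volume is at exit conditions, so r_R = 0.929×2.376^2 = 5.245 and r_S = 0.173×2.376^1.5 = 0.6336.
Overall selectivity = C_R/C_S = r_Rτ/(r_Sτ) = r_R/r_S = 8.28.

8.28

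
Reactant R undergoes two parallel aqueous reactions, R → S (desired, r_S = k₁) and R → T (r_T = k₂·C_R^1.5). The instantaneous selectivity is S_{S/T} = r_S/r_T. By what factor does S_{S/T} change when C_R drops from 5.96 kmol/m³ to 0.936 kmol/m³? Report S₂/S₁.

16.1

S_{S/T} = (k₁/k₂)·C_R^-1.5, so S₂/S₁ = (C_{R,2}/C_{R,1})^-1.5.
= (0.936/5.96)^(-1.5) = (0.1570)^(-1.5) = 16.1.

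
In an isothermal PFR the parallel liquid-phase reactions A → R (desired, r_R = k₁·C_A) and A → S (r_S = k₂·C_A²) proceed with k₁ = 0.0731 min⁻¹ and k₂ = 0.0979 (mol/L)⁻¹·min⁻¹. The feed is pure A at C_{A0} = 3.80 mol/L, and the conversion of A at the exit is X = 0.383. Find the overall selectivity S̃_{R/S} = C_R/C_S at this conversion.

C_A = C_{A0}(1−X) = 2.345 mol/L.
Along a PFR/batch, dC_R/dC_A = −r_R/(r_R+r_S) = −k₁/(k₁+k₂·C_A).
Integrating from C_{A0} to C_A: C_R = (0.0731/0.0979)·ln[(0.0731+0.0979·3.80)/(0.0731+0.0979·2.34)] = 0.7467·ln(0.4451/0.3026) = 0.2881 mol/L.
C_S = (C_{A0}−C_A)−C_R = 1.167 mol/L; S̃_{R/S} = 0.2881/1.167 = 0.247.

0.247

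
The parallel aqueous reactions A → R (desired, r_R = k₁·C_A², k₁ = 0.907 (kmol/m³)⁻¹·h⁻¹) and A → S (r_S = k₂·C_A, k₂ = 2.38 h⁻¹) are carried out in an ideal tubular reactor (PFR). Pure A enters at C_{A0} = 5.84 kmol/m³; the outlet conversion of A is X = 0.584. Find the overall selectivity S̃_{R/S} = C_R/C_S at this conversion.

C_A = C_{A0}(1−X) = 2.429 kmol/m³.
Along a PFR/batch, dC_S/dC_A = −r_S/(r_R+r_S) = −k₂/(k₂+k₁·C_A).
Integrating from C_{A0} to C_A: C_S = (2.38/0.907)·ln[(2.38+0.907·5.84)/(2.38+0.907·2.43)] = 2.624·ln(7.677/4.584) = 1.353 kmol/m³.
Then C_R = (C_{A0}−C_A) − C_S = 3.411 − 1.353 = 2.057 kmol/m³.
S̃_{R/S} = C_R/C_S = 2.057/1.353 = 1.52.

1.52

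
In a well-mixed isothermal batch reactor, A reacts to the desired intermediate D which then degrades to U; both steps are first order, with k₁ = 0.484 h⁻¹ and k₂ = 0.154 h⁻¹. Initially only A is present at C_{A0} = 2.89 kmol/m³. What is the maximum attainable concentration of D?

Evaluating C_D at t_opt = ln(k₂/k₁)/(k₂−k₁) gives C_{D,max}/C_{A0} = (k₁/k₂)^[k₂/(k₂−k₁)].
= (0.484/0.154)^(0.154/(0.154−0.484)) = (3.143)^(-0.4667) = 0.5860.
C_{D,max} = 0.5860×2.89 = 1.69 kmol/m³.

1.69 kmol/m³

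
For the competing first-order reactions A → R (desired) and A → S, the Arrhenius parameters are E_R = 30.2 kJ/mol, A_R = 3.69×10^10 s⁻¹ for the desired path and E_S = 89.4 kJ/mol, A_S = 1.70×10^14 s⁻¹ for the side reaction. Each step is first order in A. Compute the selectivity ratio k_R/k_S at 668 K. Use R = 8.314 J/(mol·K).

Since both paths have the same order in A, the concentration cancels and S_{R/S} = k_R/k_S = (A_R/A_S)·exp[(E_S−E_R)/(RT)].
(E_S−E_R)/(RT) = (89.4−30.2)×10³/(8.314×668) = 59200/5554 = 10.66.
k_R/k_S = (3.69×10^10/1.70×10^14)·exp(10.66) = 2.171×10^-4 × 42594 = 9.25.
Since E_R < E_S, lowering the temperature improves selectivity toward R.

9.25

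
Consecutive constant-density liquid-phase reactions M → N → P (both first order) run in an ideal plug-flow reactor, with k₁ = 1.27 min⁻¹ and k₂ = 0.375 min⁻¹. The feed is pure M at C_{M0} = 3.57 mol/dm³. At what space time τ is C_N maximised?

For first-order series the maximum of C_N occurs at τ_opt = ln(k₂/k₁)/(k₂−k₁).
= ln(0.375/1.27)/(0.375−1.27) = ln(0.2953)/-0.8950 = -1.220/-0.8950 = 1.36 min.

1.36 min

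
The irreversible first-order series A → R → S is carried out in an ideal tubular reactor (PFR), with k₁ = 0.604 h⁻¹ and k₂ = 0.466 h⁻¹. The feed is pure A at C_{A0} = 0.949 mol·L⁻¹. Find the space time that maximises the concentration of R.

For first-order series the maximum of C_R occurs at τ_opt = ln(k₂/k₁)/(k₂−k₁).
= ln(0.466/0.604)/(0.466−0.604) = ln(0.7715)/-0.1380 = -0.2594/-0.1380 = 1.88 h.

1.88 h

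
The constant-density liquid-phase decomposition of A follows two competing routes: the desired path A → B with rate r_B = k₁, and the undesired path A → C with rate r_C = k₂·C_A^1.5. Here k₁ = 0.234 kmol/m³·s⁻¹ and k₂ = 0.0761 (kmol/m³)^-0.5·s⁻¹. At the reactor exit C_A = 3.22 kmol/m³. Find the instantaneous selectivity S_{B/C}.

0.532

S_{B/C} = r_B/r_C = (k₁)/(k₂·C_A^1.5) = (k₁/k₂)·C_A^-1.5.
= (0.234) / (0.0761×3.220^1.5) = 0.2340/0.4397 = 0.532.
The undesired path is higher order in A, so low C_A (CSTR or dilute feed) favours B.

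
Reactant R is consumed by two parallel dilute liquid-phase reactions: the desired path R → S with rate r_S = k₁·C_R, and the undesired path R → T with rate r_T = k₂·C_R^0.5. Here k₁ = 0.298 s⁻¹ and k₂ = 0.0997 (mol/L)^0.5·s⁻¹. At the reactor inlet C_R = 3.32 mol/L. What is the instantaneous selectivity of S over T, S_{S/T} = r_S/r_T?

S_{S/T} = r_S/r_T = (k₁·C_R)/(k₂·C_R^0.5) = (k₁/k₂)·C_R^0.5.
= (0.298×3.320) / (0.0997×3.320^0.5) = 0.9894/0.1817 = 5.45.
Since the desired path is higher order in R, keeping C_R high (PFR or concentrated feed) favours S.

5.45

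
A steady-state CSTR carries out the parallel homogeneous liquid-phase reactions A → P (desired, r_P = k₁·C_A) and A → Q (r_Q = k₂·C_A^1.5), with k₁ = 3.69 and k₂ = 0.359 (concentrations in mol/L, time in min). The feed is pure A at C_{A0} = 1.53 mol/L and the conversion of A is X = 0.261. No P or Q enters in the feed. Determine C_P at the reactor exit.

0.362 mol/L

Exit C_A = C_{A0}(1−X) = 1.53×0.739 = 1.131 mol/L.
Rates in a CSTR are evaluated at the outlet concentration: r_P = 3.69×1.131 = 4.172, r_Q = 0.359×1.131^1.5 = 0.4316.
Fraction of consumed A going to P: r_P/(r_P+r_Q) = 0.9062.
C_P = 0.9062·C_{A0}·X = 0.9062×1.53×0.261 = 0.362 mol/L.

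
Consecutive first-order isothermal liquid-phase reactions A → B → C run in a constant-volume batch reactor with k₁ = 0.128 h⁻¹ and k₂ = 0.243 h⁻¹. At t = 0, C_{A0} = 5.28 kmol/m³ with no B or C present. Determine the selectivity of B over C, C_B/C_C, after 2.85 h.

Solving the coupled first-order balances gives C_B(t) = [k₁/(k₂−k₁)]·C_{A0}·(e^(−k₁t) − e^(−k₂t)).
e^(−k₁t) = e^(−0.128×2.85) = e^(−0.3648) = 0.6943; e^(−k₂t) = e^(−0.6925) = 0.5003.
C_B = 0.128×5.28/(0.243−0.128) × (0.6943−0.5003) = 5.877×0.1940 = 1.140 kmol/m³.
C_A = C_{A0}e^(−k₁t) = 3.666 kmol/m³, so C_C = C_{A0}−C_A−C_B = 0.4736 kmol/m³; C_B/C_C = 2.41.

2.41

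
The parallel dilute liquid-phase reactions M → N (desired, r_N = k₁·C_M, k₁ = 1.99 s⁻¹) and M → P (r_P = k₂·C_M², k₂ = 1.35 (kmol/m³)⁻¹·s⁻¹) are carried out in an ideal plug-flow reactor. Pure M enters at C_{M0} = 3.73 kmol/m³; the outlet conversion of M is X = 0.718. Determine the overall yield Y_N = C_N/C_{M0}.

C_M = C_{M0}(1−X) = 1.052 kmol/m³.
Along a PFR/batch, dC_N/dC_M = −r_N/(r_N+r_P) = −k₁/(k₁+k₂·C_M).
Integrating from C_{M0} to C_M: C_N = (1.99/1.35)·ln[(1.99+1.35·3.73)/(1.99+1.35·1.05)] = 1.474·ln(7.026/3.410) = 1.066 kmol/m³.
Y_N = C_N/C_{M0} = 1.066/3.73 = 0.286.

0.286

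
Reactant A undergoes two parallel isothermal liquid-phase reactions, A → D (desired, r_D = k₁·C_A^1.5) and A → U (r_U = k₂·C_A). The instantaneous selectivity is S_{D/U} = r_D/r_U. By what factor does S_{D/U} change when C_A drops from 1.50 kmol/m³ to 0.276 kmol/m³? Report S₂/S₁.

S_{D/U} = (k₁/k₂)·C_A^0.5, so S₂/S₁ = (C_{A,2}/C_{A,1})^0.5.
= (0.276/1.50)^0.5 = (0.1840)^0.5 = 0.429.

0.429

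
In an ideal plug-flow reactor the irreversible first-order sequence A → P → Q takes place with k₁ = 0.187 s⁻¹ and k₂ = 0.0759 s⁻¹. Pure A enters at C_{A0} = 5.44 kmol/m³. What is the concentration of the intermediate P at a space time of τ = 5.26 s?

2.72 kmol/m³

For first-order series with pure A initially, C_P(τ) = k₁C_{A0}/(k₂−k₁)·(e^(−k₁τ) − e^(−k₂τ)).
e^(−k₁τ) = e^(−0.187×5.26) = e^(−0.9836) = 0.3740; e^(−k₂τ) = e^(−0.3992) = 0.6708.
C_P = 0.187×5.44/(0.0759−0.187) × (0.3740−0.6708) = (-9.156)×(-0.2969) = 2.718 kmol/m³.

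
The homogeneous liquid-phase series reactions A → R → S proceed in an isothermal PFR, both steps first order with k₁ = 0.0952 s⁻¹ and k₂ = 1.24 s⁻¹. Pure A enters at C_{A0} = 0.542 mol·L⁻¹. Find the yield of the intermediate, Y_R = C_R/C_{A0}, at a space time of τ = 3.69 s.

The intermediate concentration in a first-order A→B→C sequence is C_R = k₁C_{A0}(e^(−k₁τ) − e^(−k₂τ))/(k₂−k₁).
e^(−k₁τ) = e^(−0.0952×3.69) = e^(−0.3513) = 0.7038; e^(−k₂τ) = e^(−4.576) = 0.01030.
C_R = 0.0952×0.542/(1.24−0.0952) × (0.7038−0.01030) = 0.04507×0.6935 = 0.03126 mol·L⁻¹.
Y_R = C_R/C_{A0} = 0.03126/0.542 = 0.0577.

0.0577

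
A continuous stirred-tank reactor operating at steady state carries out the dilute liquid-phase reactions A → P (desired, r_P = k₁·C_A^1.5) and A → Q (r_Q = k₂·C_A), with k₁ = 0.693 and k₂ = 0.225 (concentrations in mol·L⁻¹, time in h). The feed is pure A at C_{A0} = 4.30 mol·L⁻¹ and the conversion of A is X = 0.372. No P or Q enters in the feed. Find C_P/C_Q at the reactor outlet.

5.06

Exit C_A = C_{A0}(1−X) = 4.30×0.628 = 2.700 mol·L⁻¹.
In a CSTR the entire volume is at exit conditions, so r_P = 0.693×2.700^1.5 = 3.075 and r_Q = 0.225×2.700 = 0.6076.
Overall selectivity = C_P/C_Q = r_Pτ/(r_Qτ) = r_P/r_Q = 5.06.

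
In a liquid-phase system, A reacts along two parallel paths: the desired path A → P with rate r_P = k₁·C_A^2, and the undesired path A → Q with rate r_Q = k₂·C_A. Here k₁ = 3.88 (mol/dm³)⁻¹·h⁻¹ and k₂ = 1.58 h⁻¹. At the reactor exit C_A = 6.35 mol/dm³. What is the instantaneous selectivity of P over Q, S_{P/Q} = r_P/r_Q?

S_{P/Q} = r_P/r_Q = (k₁·C_A^2)/(k₂·C_A) = (k₁/k₂)·C_A.
= (3.88×6.350^2) / (1.58×6.350) = 156.5/10.03 = 15.6.

15.6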